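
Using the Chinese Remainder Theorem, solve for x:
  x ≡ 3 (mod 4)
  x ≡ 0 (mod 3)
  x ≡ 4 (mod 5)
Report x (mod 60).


Moduli 4, 3, 5 are pairwise coprime; by CRT there is a unique solution modulo M = 4 · 3 · 5 = 60.
Solve pairwise, accumulating the modulus:
  Start with x ≡ 3 (mod 4).
  Combine with x ≡ 0 (mod 3): since gcd(4, 3) = 1, we get a unique residue mod 12.
    Write x = 3 + 4·t and substitute into x ≡ 0 (mod 3): 4·t ≡ 0 − 3 = -3 (mod 3).
    Reduce coefficients mod 3: 1·t ≡ 0 (mod 3).
    So t ≡ 0 (mod 3).
    Then x = 3 + 4·0 = 3, valid modulo lcm(4, 3) = 12: x ≡ 3 (mod 12).
  Combine with x ≡ 4 (mod 5): since gcd(12, 5) = 1, we get a unique residue mod 60.
    Write x = 3 + 12·t and substitute into x ≡ 4 (mod 5): 12·t ≡ 4 − 3 = 1 (mod 5).
    Reduce coefficients mod 5: 2·t ≡ 1 (mod 5).
    The inverse of 2 mod 5 is 3 (since 2·3 = 6 = 1·5 + 1), so t ≡ 3·1 = 3 ≡ 3 (mod 5).
    Then x = 3 + 12·3 = 39, valid modulo lcm(12, 5) = 60: x ≡ 39 (mod 60).
Verify: 39 mod 4 = 3 ✓, 39 mod 3 = 0 ✓, 39 mod 5 = 4 ✓.

x ≡ 39 (mod 60).


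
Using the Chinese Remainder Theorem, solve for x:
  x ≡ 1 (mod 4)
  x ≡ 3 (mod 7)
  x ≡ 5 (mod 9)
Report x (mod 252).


Moduli 4, 7, 9 are pairwise coprime; by CRT there is a unique solution modulo M = 4 · 7 · 9 = 252.
Solve pairwise, accumulating the modulus:
  Start with x ≡ 1 (mod 4).
  Combine with x ≡ 3 (mod 7): since gcd(4, 7) = 1, we get a unique residue mod 28.
    Write x = 1 + 4·t and substitute into x ≡ 3 (mod 7): 4·t ≡ 3 − 1 = 2 (mod 7).
    The inverse of 4 mod 7 is 2 (since 4·2 = 8 = 1·7 + 1), so t ≡ 2·2 = 4 ≡ 4 (mod 7).
    Then x = 1 + 4·4 = 17, valid modulo lcm(4, 7) = 28: x ≡ 17 (mod 28).
  Combine with x ≡ 5 (mod 9): since gcd(28, 9) = 1, we get a unique residue mod 252.
    Write x = 17 + 28·t and substitute into x ≡ 5 (mod 9): 28·t ≡ 5 − 17 = -12 (mod 9).
    Reduce coefficients mod 9: 1·t ≡ 6 (mod 9).
    So t ≡ 6 (mod 9).
    Then x = 17 + 28·6 = 185, valid modulo lcm(28, 9) = 252: x ≡ 185 (mod 252).
Verify: 185 mod 4 = 1 ✓, 185 mod 7 = 3 ✓, 185 mod 9 = 5 ✓.

x ≡ 185 (mod 252).


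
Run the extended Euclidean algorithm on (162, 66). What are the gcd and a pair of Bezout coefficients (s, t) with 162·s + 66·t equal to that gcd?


Euclidean algorithm on (162, 66) — divide until remainder is 0:
  162 = 2 · 66 + 30
  66 = 2 · 30 + 6
  30 = 5 · 6 + 0
gcd(162, 66) = 6.
Track Bezout coefficients alongside the remainders: start with r₀ = 162 = a·1 + b·0 (s = 1, t = 0) and r₁ = 66 = a·0 + b·1 (s = 0, t = 1); each new remainder r_{k+1} = r_{k-1} − q_k·r_k inherits s_{k+1} = s_{k-1} − q_k·s_k, t_{k+1} = t_{k-1} − q_k·t_k, so r_k = a·s_k + b·t_k at every step:
  q = 2: r = 30, s = 1 − 2·0 = 1, t = 0 − 2·1 = -2  (check: 162·1 + 66·(-2) = 30)
  q = 2: r = 6, s = 0 − 2·1 = -2, t = 1 − 2·(-2) = 5  (check: 162·(-2) + 66·5 = 6)
The row with r = 6 (the gcd) gives the Bezout coefficients s = -2, t = 5.
Result: 162 · (-2) + 66 · (5) = 6.

gcd(162, 66) = 6; s = -2, t = 5 (check: 162·(-2) + 66·5 = 6).


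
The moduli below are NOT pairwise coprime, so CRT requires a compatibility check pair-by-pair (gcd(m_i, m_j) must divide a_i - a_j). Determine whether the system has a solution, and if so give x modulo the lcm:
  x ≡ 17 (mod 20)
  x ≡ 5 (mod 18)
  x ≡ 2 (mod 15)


Moduli 20, 18, 15 are not pairwise coprime, so CRT works modulo lcm(m_i) when all pairwise compatibility conditions hold.
Pairwise compatibility: gcd(m_i, m_j) must divide a_i - a_j for every pair.
Merge one congruence at a time:
  Start: x ≡ 17 (mod 20).
  Combine with x ≡ 5 (mod 18): gcd(20, 18) = 2; 5 - 17 = -12, which IS divisible by 2, so compatible.
    Write x = 17 + 20·t and substitute into x ≡ 5 (mod 18): 20·t ≡ 5 − 17 = -12 (mod 18).
    Divide the congruence (and modulus) by g = 2: 10·t ≡ -6 (mod 9).
    Reduce coefficients mod 9: 1·t ≡ 3 (mod 9).
    So t ≡ 3 (mod 9).
    Then x = 17 + 20·3 = 77, valid modulo lcm(20, 18) = 180: x ≡ 77 (mod 180).
  Combine with x ≡ 2 (mod 15): gcd(180, 15) = 15; 2 - 77 = -75, which IS divisible by 15, so compatible.
    Write x = 77 + 180·t and substitute into x ≡ 2 (mod 15): 180·t ≡ 2 − 77 = -75 (mod 15).
    Divide the congruence (and modulus) by g = 15: 12·t ≡ -5 (mod 1).
    Modulo 1 every t works; take t = 0.
    Then x = 77 + 180·0 = 77, valid modulo lcm(180, 15) = 180: x ≡ 77 (mod 180).
Verify: 77 mod 20 = 17, 77 mod 18 = 5, 77 mod 15 = 2.

x ≡ 77 (mod 180).


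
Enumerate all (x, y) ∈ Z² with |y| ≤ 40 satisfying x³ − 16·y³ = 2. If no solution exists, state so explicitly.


The equation is x³ - 16y³ = 2. For fixed y, x³ = 16·y³ + 2, so a solution requires the RHS to be a perfect cube.
Strategy: iterate y from -40 to 40, compute RHS = 16·y³ + 2, and check whether it is a (positive or negative) perfect cube.
Check small values of y:
  y = 0: RHS = 2 is not a perfect cube.
  y = 1: RHS = 18 is not a perfect cube.
  y = -1: RHS = -14 is not a perfect cube.
  y = 2: RHS = 130 is not a perfect cube.
  y = -2: RHS = -126 is not a perfect cube.
  y = 3: RHS = 434 is not a perfect cube.
  y = -3: RHS = -430 is not a perfect cube.
Continuing the search up to |y| = 40 finds no solutions either.
No (x, y) in the scanned range satisfies the equation.

No integer solutions with |y| ≤ 40.


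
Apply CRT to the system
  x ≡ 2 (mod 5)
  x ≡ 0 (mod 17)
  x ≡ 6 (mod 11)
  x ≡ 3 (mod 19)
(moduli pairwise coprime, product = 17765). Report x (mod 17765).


Product of moduli M = 5 · 17 · 11 · 19 = 17765.
Merge one congruence at a time:
  Start: x ≡ 2 (mod 5).
  Combine with x ≡ 0 (mod 17); new modulus lcm = 85.
    Write x = 2 + 5·t and substitute into x ≡ 0 (mod 17): 5·t ≡ 0 − 2 = -2 (mod 17).
    Reduce coefficients mod 17: 5·t ≡ 15 (mod 17).
    The inverse of 5 mod 17 is 7 (since 5·7 = 35 = 2·17 + 1), so t ≡ 7·15 = 105 ≡ 3 (mod 17).
    Then x = 2 + 5·3 = 17, valid modulo lcm(5, 17) = 85: x ≡ 17 (mod 85).
  Combine with x ≡ 6 (mod 11); new modulus lcm = 935.
    Write x = 17 + 85·t and substitute into x ≡ 6 (mod 11): 85·t ≡ 6 − 17 = -11 (mod 11).
    Reduce coefficients mod 11: 8·t ≡ 0 (mod 11).
    The inverse of 8 mod 11 is 7 (since 8·7 = 56 = 5·11 + 1), so t ≡ 7·0 = 0 ≡ 0 (mod 11).
    Then x = 17 + 85·0 = 17, valid modulo lcm(85, 11) = 935: x ≡ 17 (mod 935).
  Combine with x ≡ 3 (mod 19); new modulus lcm = 17765.
    Write x = 17 + 935·t and substitute into x ≡ 3 (mod 19): 935·t ≡ 3 − 17 = -14 (mod 19).
    Reduce coefficients mod 19: 4·t ≡ 5 (mod 19).
    The inverse of 4 mod 19 is 5 (since 4·5 = 20 = 1·19 + 1), so t ≡ 5·5 = 25 ≡ 6 (mod 19).
    Then x = 17 + 935·6 = 5627, valid modulo lcm(935, 19) = 17765: x ≡ 5627 (mod 17765).
Verify against each original: 5627 mod 5 = 2, 5627 mod 17 = 0, 5627 mod 11 = 6, 5627 mod 19 = 3.

x ≡ 5627 (mod 17765).


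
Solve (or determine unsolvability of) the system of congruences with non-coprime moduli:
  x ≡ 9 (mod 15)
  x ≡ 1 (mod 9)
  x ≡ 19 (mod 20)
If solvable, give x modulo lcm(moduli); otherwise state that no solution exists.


Moduli 15, 9, 20 are not pairwise coprime, so CRT works modulo lcm(m_i) when all pairwise compatibility conditions hold.
Pairwise compatibility: gcd(m_i, m_j) must divide a_i - a_j for every pair.
Merge one congruence at a time:
  Start: x ≡ 9 (mod 15).
  Combine with x ≡ 1 (mod 9): gcd(15, 9) = 3, and 1 - 9 = -8 is NOT divisible by 3.
    ⇒ system is inconsistent (no integer solution).

No solution (the system is inconsistent).


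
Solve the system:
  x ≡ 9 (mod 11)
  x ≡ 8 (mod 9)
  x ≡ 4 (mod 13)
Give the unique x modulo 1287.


Moduli 11, 9, 13 are pairwise coprime; by CRT there is a unique solution modulo M = 11 · 9 · 13 = 1287.
Solve pairwise, accumulating the modulus:
  Start with x ≡ 9 (mod 11).
  Combine with x ≡ 8 (mod 9): since gcd(11, 9) = 1, we get a unique residue mod 99.
    Write x = 9 + 11·t and substitute into x ≡ 8 (mod 9): 11·t ≡ 8 − 9 = -1 (mod 9).
    Reduce coefficients mod 9: 2·t ≡ 8 (mod 9).
    The inverse of 2 mod 9 is 5 (since 2·5 = 10 = 1·9 + 1), so t ≡ 5·8 = 40 ≡ 4 (mod 9).
    Then x = 9 + 11·4 = 53, valid modulo lcm(11, 9) = 99: x ≡ 53 (mod 99).
  Combine with x ≡ 4 (mod 13): since gcd(99, 13) = 1, we get a unique residue mod 1287.
    Write x = 53 + 99·t and substitute into x ≡ 4 (mod 13): 99·t ≡ 4 − 53 = -49 (mod 13).
    Reduce coefficients mod 13: 8·t ≡ 3 (mod 13).
    The inverse of 8 mod 13 is 5 (since 8·5 = 40 = 3·13 + 1), so t ≡ 5·3 = 15 ≡ 2 (mod 13).
    Then x = 53 + 99·2 = 251, valid modulo lcm(99, 13) = 1287: x ≡ 251 (mod 1287).
Verify: 251 mod 11 = 9 ✓, 251 mod 9 = 8 ✓, 251 mod 13 = 4 ✓.

x ≡ 251 (mod 1287).


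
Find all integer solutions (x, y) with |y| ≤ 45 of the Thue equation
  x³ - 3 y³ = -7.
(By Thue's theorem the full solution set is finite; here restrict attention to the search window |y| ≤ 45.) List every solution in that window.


The equation is x³ - 3y³ = -7. For fixed y, x³ = 3·y³ − 7, so a solution requires the RHS to be a perfect cube.
Strategy: iterate y from -45 to 45, compute RHS = 3·y³ − 7, and check whether it is a (positive or negative) perfect cube.
Check small values of y:
  y = 0: RHS = -7 is not a perfect cube.
  y = 1: RHS = -4 is not a perfect cube.
  y = -1: RHS = -10 is not a perfect cube.
  y = 2: RHS = 17 is not a perfect cube.
  y = -2: RHS = -31 is not a perfect cube.
  y = 3: RHS = 74 is not a perfect cube.
  y = -3: RHS = -88 is not a perfect cube.
Continuing the search up to |y| = 45 finds no solutions either.
No (x, y) in the scanned range satisfies the equation.

No integer solutions with |y| ≤ 45.


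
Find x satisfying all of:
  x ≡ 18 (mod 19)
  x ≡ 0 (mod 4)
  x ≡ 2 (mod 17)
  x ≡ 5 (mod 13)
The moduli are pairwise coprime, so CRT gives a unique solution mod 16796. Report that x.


Product of moduli M = 19 · 4 · 17 · 13 = 16796.
Merge one congruence at a time:
  Start: x ≡ 18 (mod 19).
  Combine with x ≡ 0 (mod 4); new modulus lcm = 76.
    Write x = 18 + 19·t and substitute into x ≡ 0 (mod 4): 19·t ≡ 0 − 18 = -18 (mod 4).
    Reduce coefficients mod 4: 3·t ≡ 2 (mod 4).
    The inverse of 3 mod 4 is 3 (since 3·3 = 9 = 2·4 + 1), so t ≡ 3·2 = 6 ≡ 2 (mod 4).
    Then x = 18 + 19·2 = 56, valid modulo lcm(19, 4) = 76: x ≡ 56 (mod 76).
  Combine with x ≡ 2 (mod 17); new modulus lcm = 1292.
    Write x = 56 + 76·t and substitute into x ≡ 2 (mod 17): 76·t ≡ 2 − 56 = -54 (mod 17).
    Reduce coefficients mod 17: 8·t ≡ 14 (mod 17).
    The inverse of 8 mod 17 is 15 (since 8·15 = 120 = 7·17 + 1), so t ≡ 15·14 = 210 ≡ 6 (mod 17).
    Then x = 56 + 76·6 = 512, valid modulo lcm(76, 17) = 1292: x ≡ 512 (mod 1292).
  Combine with x ≡ 5 (mod 13); new modulus lcm = 16796.
    Write x = 512 + 1292·t and substitute into x ≡ 5 (mod 13): 1292·t ≡ 5 − 512 = -507 (mod 13).
    Reduce coefficients mod 13: 5·t ≡ 0 (mod 13).
    The inverse of 5 mod 13 is 8 (since 5·8 = 40 = 3·13 + 1), so t ≡ 8·0 = 0 ≡ 0 (mod 13).
    Then x = 512 + 1292·0 = 512, valid modulo lcm(1292, 13) = 16796: x ≡ 512 (mod 16796).
Verify against each original: 512 mod 19 = 18, 512 mod 4 = 0, 512 mod 17 = 2, 512 mod 13 = 5.

x ≡ 512 (mod 16796).


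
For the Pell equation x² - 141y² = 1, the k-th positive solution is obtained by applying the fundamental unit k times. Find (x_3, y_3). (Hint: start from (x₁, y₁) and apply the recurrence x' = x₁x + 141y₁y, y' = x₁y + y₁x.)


Step 1: Find the fundamental solution (x₁, y₁) of x² - 141y² = 1.
  Expand √141 as a continued fraction. a₀ = ⌊√141⌋ = 11; iterate m_{k+1} = d_k·a_k − m_k, d_{k+1} = (141 − m_{k+1}²)/d_k, a_{k+1} = ⌊(a₀ + m_{k+1})/d_{k+1}⌋ (starting m₀ = 0, d₀ = 1), with convergents p_k = a_k·p_{k-1} + p_{k-2}, q_k = a_k·q_{k-1} + q_{k-2} (p₋₁ = 1, q₋₁ = 0):
  k = 0: a₀ = 11; p₀/q₀ = 11/1; p₀² − 141·q₀² = 121 − 141 = -20.
  k = 1: m = 11, d = 20, a = ⌊(11 + 11)/20⌋ = 1; p/q = (1·11 + 1)/(1·1 + 0) = 12/1; p² − 141·q² = 144 − 141 = 3.
  k = 2: m = 9, d = 3, a = ⌊(11 + 9)/3⌋ = 6; p/q = (6·12 + 11)/(6·1 + 1) = 83/7; p² − 141·q² = 6889 − 6909 = -20.
  k = 3: m = 9, d = 20, a = ⌊(11 + 9)/20⌋ = 1; p/q = (1·83 + 12)/(1·7 + 1) = 95/8; p² − 141·q² = 9025 − 9024 = 1.
  The first convergent with p² − 141·q² = 1 gives the fundamental solution (x₁, y₁) = (95, 8).
Step 2: Apply the recurrence (x_{n+1}, y_{n+1}) = (x₁x_n + 141y₁y_n, x₁y_n + y₁x_n) repeatedly.
  From (x_1, y_1) = (95, 8): x_2 = 95·95 + 141·8·8 = 18049; y_2 = 95·8 + 8·95 = 1520.
  From (x_2, y_2) = (18049, 1520): x_3 = 95·18049 + 141·8·1520 = 3429215; y_3 = 95·1520 + 8·18049 = 288792.
Step 3: Verify x_3² - 141·y_3² = 11759515516225 - 11759515516224 = 1 (should be 1). ✓

(x_1, y_1) = (95, 8); (x_3, y_3) = (3429215, 288792).


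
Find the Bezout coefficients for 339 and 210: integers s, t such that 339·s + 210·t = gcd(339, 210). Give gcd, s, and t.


Euclidean algorithm on (339, 210) — divide until remainder is 0:
  339 = 1 · 210 + 129
  210 = 1 · 129 + 81
  129 = 1 · 81 + 48
  81 = 1 · 48 + 33
  48 = 1 · 33 + 15
  33 = 2 · 15 + 3
  15 = 5 · 3 + 0
gcd(339, 210) = 3.
Track Bezout coefficients alongside the remainders: start with r₀ = 339 = a·1 + b·0 (s = 1, t = 0) and r₁ = 210 = a·0 + b·1 (s = 0, t = 1); each new remainder r_{k+1} = r_{k-1} − q_k·r_k inherits s_{k+1} = s_{k-1} − q_k·s_k, t_{k+1} = t_{k-1} − q_k·t_k, so r_k = a·s_k + b·t_k at every step:
  q = 1: r = 129, s = 1 − 1·0 = 1, t = 0 − 1·1 = -1  (check: 339·1 + 210·(-1) = 129)
  q = 1: r = 81, s = 0 − 1·1 = -1, t = 1 − 1·(-1) = 2  (check: 339·(-1) + 210·2 = 81)
  q = 1: r = 48, s = 1 − 1·(-1) = 2, t = -1 − 1·2 = -3  (check: 339·2 + 210·(-3) = 48)
  q = 1: r = 33, s = -1 − 1·2 = -3, t = 2 − 1·(-3) = 5  (check: 339·(-3) + 210·5 = 33)
  q = 1: r = 15, s = 2 − 1·(-3) = 5, t = -3 − 1·5 = -8  (check: 339·5 + 210·(-8) = 15)
  q = 2: r = 3, s = -3 − 2·5 = -13, t = 5 − 2·(-8) = 21  (check: 339·(-13) + 210·21 = 3)
The row with r = 3 (the gcd) gives the Bezout coefficients s = -13, t = 21.
Result: 339 · (-13) + 210 · (21) = 3.

gcd(339, 210) = 3; s = -13, t = 21 (check: 339·(-13) + 210·21 = 3).


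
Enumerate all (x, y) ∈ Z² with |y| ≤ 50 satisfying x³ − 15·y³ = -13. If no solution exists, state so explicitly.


The equation is x³ - 15y³ = -13. For fixed y, x³ = 15·y³ − 13, so a solution requires the RHS to be a perfect cube.
Strategy: iterate y from -50 to 50, compute RHS = 15·y³ − 13, and check whether it is a (positive or negative) perfect cube.
Check small values of y:
  y = 0: RHS = -13 is not a perfect cube.
  y = 1: RHS = 2 is not a perfect cube.
  y = -1: RHS = -28 is not a perfect cube.
  y = 2: RHS = 107 is not a perfect cube.
  y = -2: RHS = -133 is not a perfect cube.
  y = 3: RHS = 392 is not a perfect cube.
  y = -3: RHS = -418 is not a perfect cube.
Continuing the search up to |y| = 50 finds no solutions either.
No (x, y) in the scanned range satisfies the equation.

No integer solutions with |y| ≤ 50.


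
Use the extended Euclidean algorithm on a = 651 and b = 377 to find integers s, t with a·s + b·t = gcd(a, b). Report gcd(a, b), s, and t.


Euclidean algorithm on (651, 377) — divide until remainder is 0:
  651 = 1 · 377 + 274
  377 = 1 · 274 + 103
  274 = 2 · 103 + 68
  103 = 1 · 68 + 35
  68 = 1 · 35 + 33
  35 = 1 · 33 + 2
  33 = 16 · 2 + 1
  2 = 2 · 1 + 0
gcd(651, 377) = 1.
Track Bezout coefficients alongside the remainders: start with r₀ = 651 = a·1 + b·0 (s = 1, t = 0) and r₁ = 377 = a·0 + b·1 (s = 0, t = 1); each new remainder r_{k+1} = r_{k-1} − q_k·r_k inherits s_{k+1} = s_{k-1} − q_k·s_k, t_{k+1} = t_{k-1} − q_k·t_k, so r_k = a·s_k + b·t_k at every step:
  q = 1: r = 274, s = 1 − 1·0 = 1, t = 0 − 1·1 = -1  (check: 651·1 + 377·(-1) = 274)
  q = 1: r = 103, s = 0 − 1·1 = -1, t = 1 − 1·(-1) = 2  (check: 651·(-1) + 377·2 = 103)
  q = 2: r = 68, s = 1 − 2·(-1) = 3, t = -1 − 2·2 = -5  (check: 651·3 + 377·(-5) = 68)
  q = 1: r = 35, s = -1 − 1·3 = -4, t = 2 − 1·(-5) = 7  (check: 651·(-4) + 377·7 = 35)
  q = 1: r = 33, s = 3 − 1·(-4) = 7, t = -5 − 1·7 = -12  (check: 651·7 + 377·(-12) = 33)
  q = 1: r = 2, s = -4 − 1·7 = -11, t = 7 − 1·(-12) = 19  (check: 651·(-11) + 377·19 = 2)
  q = 16: r = 1, s = 7 − 16·(-11) = 183, t = -12 − 16·19 = -316  (check: 651·183 + 377·(-316) = 1)
The row with r = 1 (the gcd) gives the Bezout coefficients s = 183, t = -316.
Result: 651 · (183) + 377 · (-316) = 1.

gcd(651, 377) = 1; s = 183, t = -316 (check: 651·183 + 377·(-316) = 1).


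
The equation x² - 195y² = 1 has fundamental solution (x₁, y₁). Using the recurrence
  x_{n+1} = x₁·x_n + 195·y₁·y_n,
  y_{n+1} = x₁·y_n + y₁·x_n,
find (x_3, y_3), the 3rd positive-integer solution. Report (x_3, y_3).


Step 1: Find the fundamental solution (x₁, y₁) of x² - 195y² = 1.
  Expand √195 as a continued fraction. a₀ = ⌊√195⌋ = 13; iterate m_{k+1} = d_k·a_k − m_k, d_{k+1} = (195 − m_{k+1}²)/d_k, a_{k+1} = ⌊(a₀ + m_{k+1})/d_{k+1}⌋ (starting m₀ = 0, d₀ = 1), with convergents p_k = a_k·p_{k-1} + p_{k-2}, q_k = a_k·q_{k-1} + q_{k-2} (p₋₁ = 1, q₋₁ = 0):
  k = 0: a₀ = 13; p₀/q₀ = 13/1; p₀² − 195·q₀² = 169 − 195 = -26.
  k = 1: m = 13, d = 26, a = ⌊(13 + 13)/26⌋ = 1; p/q = (1·13 + 1)/(1·1 + 0) = 14/1; p² − 195·q² = 196 − 195 = 1.
  The first convergent with p² − 195·q² = 1 gives the fundamental solution (x₁, y₁) = (14, 1).
Step 2: Apply the recurrence (x_{n+1}, y_{n+1}) = (x₁x_n + 195y₁y_n, x₁y_n + y₁x_n) repeatedly.
  From (x_1, y_1) = (14, 1): x_2 = 14·14 + 195·1·1 = 391; y_2 = 14·1 + 1·14 = 28.
  From (x_2, y_2) = (391, 28): x_3 = 14·391 + 195·1·28 = 10934; y_3 = 14·28 + 1·391 = 783.
Step 3: Verify x_3² - 195·y_3² = 119552356 - 119552355 = 1 (should be 1). ✓

(x_1, y_1) = (14, 1); (x_3, y_3) = (10934, 783).


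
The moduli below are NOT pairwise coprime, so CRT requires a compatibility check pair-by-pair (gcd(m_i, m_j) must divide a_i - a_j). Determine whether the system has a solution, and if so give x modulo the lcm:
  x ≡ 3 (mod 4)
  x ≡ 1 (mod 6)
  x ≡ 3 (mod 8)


Moduli 4, 6, 8 are not pairwise coprime, so CRT works modulo lcm(m_i) when all pairwise compatibility conditions hold.
Pairwise compatibility: gcd(m_i, m_j) must divide a_i - a_j for every pair.
Merge one congruence at a time:
  Start: x ≡ 3 (mod 4).
  Combine with x ≡ 1 (mod 6): gcd(4, 6) = 2; 1 - 3 = -2, which IS divisible by 2, so compatible.
    Write x = 3 + 4·t and substitute into x ≡ 1 (mod 6): 4·t ≡ 1 − 3 = -2 (mod 6).
    Divide the congruence (and modulus) by g = 2: 2·t ≡ -1 (mod 3).
    Reduce coefficients mod 3: 2·t ≡ 2 (mod 3).
    The inverse of 2 mod 3 is 2 (since 2·2 = 4 = 1·3 + 1), so t ≡ 2·2 = 4 ≡ 1 (mod 3).
    Then x = 3 + 4·1 = 7, valid modulo lcm(4, 6) = 12: x ≡ 7 (mod 12).
  Combine with x ≡ 3 (mod 8): gcd(12, 8) = 4; 3 - 7 = -4, which IS divisible by 4, so compatible.
    Write x = 7 + 12·t and substitute into x ≡ 3 (mod 8): 12·t ≡ 3 − 7 = -4 (mod 8).
    Divide the congruence (and modulus) by g = 4: 3·t ≡ -1 (mod 2).
    Reduce coefficients mod 2: 1·t ≡ 1 (mod 2).
    So t ≡ 1 (mod 2).
    Then x = 7 + 12·1 = 19, valid modulo lcm(12, 8) = 24: x ≡ 19 (mod 24).
Verify: 19 mod 4 = 3, 19 mod 6 = 1, 19 mod 8 = 3.

x ≡ 19 (mod 24).


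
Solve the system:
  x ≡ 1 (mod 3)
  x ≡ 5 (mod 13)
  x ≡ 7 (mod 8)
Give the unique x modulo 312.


Moduli 3, 13, 8 are pairwise coprime; by CRT there is a unique solution modulo M = 3 · 13 · 8 = 312.
Solve pairwise, accumulating the modulus:
  Start with x ≡ 1 (mod 3).
  Combine with x ≡ 5 (mod 13): since gcd(3, 13) = 1, we get a unique residue mod 39.
    Write x = 1 + 3·t and substitute into x ≡ 5 (mod 13): 3·t ≡ 5 − 1 = 4 (mod 13).
    The inverse of 3 mod 13 is 9 (since 3·9 = 27 = 2·13 + 1), so t ≡ 9·4 = 36 ≡ 10 (mod 13).
    Then x = 1 + 3·10 = 31, valid modulo lcm(3, 13) = 39: x ≡ 31 (mod 39).
  Combine with x ≡ 7 (mod 8): since gcd(39, 8) = 1, we get a unique residue mod 312.
    Write x = 31 + 39·t and substitute into x ≡ 7 (mod 8): 39·t ≡ 7 − 31 = -24 (mod 8).
    Reduce coefficients mod 8: 7·t ≡ 0 (mod 8).
    The inverse of 7 mod 8 is 7 (since 7·7 = 49 = 6·8 + 1), so t ≡ 7·0 = 0 ≡ 0 (mod 8).
    Then x = 31 + 39·0 = 31, valid modulo lcm(39, 8) = 312: x ≡ 31 (mod 312).
Verify: 31 mod 3 = 1 ✓, 31 mod 13 = 5 ✓, 31 mod 8 = 7 ✓.

x ≡ 31 (mod 312).


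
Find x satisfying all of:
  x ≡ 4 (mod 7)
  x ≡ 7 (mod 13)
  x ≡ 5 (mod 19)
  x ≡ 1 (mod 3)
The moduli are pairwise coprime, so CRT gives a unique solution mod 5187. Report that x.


Product of moduli M = 7 · 13 · 19 · 3 = 5187.
Merge one congruence at a time:
  Start: x ≡ 4 (mod 7).
  Combine with x ≡ 7 (mod 13); new modulus lcm = 91.
    Write x = 4 + 7·t and substitute into x ≡ 7 (mod 13): 7·t ≡ 7 − 4 = 3 (mod 13).
    The inverse of 7 mod 13 is 2 (since 7·2 = 14 = 1·13 + 1), so t ≡ 2·3 = 6 ≡ 6 (mod 13).
    Then x = 4 + 7·6 = 46, valid modulo lcm(7, 13) = 91: x ≡ 46 (mod 91).
  Combine with x ≡ 5 (mod 19); new modulus lcm = 1729.
    Write x = 46 + 91·t and substitute into x ≡ 5 (mod 19): 91·t ≡ 5 − 46 = -41 (mod 19).
    Reduce coefficients mod 19: 15·t ≡ 16 (mod 19).
    The inverse of 15 mod 19 is 14 (since 15·14 = 210 = 11·19 + 1), so t ≡ 14·16 = 224 ≡ 15 (mod 19).
    Then x = 46 + 91·15 = 1411, valid modulo lcm(91, 19) = 1729: x ≡ 1411 (mod 1729).
  Combine with x ≡ 1 (mod 3); new modulus lcm = 5187.
    Write x = 1411 + 1729·t and substitute into x ≡ 1 (mod 3): 1729·t ≡ 1 − 1411 = -1410 (mod 3).
    Reduce coefficients mod 3: 1·t ≡ 0 (mod 3).
    So t ≡ 0 (mod 3).
    Then x = 1411 + 1729·0 = 1411, valid modulo lcm(1729, 3) = 5187: x ≡ 1411 (mod 5187).
Verify against each original: 1411 mod 7 = 4, 1411 mod 13 = 7, 1411 mod 19 = 5, 1411 mod 3 = 1.

x ≡ 1411 (mod 5187).


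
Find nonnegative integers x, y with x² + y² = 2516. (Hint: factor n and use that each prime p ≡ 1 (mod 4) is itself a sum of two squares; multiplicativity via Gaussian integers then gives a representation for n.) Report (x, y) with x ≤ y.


Step 1: Factor n = 2516 = 2^2 · 17 · 37.
Step 2: Check the mod-4 condition on each prime factor: 2 = 2 (special); 17 ≡ 1 (mod 4), exponent 1; 37 ≡ 1 (mod 4), exponent 1.
All primes ≡ 3 (mod 4) appear to even exponent (or don't appear), so by the two-squares theorem n IS expressible as a sum of two squares.
Step 3: Build a representation. Group n = k² · m with k = 2 and m = 17 · 37 = 629 (a product of primes ≡ 1 (mod 4)); a representation of m scales to one of n via (k·x)² + (k·y)² = k²(x² + y²). Each prime p ≡ 1 (mod 4) is itself a sum of two squares; find a² by testing p − a² for a perfect square:
  17: 17 − 1² = 16 = 4² ⇒ 17 = 1² + 4².
  37: 37 − 1² = 36 = 6² ⇒ 37 = 1² + 6².
  Combine using the Brahmagupta–Fibonacci identity (a² + b²)(c² + d²) = (ac − bd)² + (ad + bc)² = (ac + bd)² + (ad − bc)²:
  17 · 37 = 629: from (1² + 4²)(1² + 6²), take (1·1 − 4·6, 1·6 + 4·1) = (1 − 24, 6 + 4) = (-23, 10); dropping signs (only squares matter) gives (23, 10); check 23² + 10² = 529 + 100 = 629 ✓.
  Scale by k = 2: (2·23, 2·10) = (46, 20).
Step 4: Order so x ≤ y and verify: 20² + 46² = 400 + 2116 = 2516 = n. ✓

n = 2516 = 20² + 46² (one valid representation with x ≤ y).


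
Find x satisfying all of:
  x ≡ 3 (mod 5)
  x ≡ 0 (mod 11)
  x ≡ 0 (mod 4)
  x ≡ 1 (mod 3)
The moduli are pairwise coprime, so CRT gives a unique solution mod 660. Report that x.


Product of moduli M = 5 · 11 · 4 · 3 = 660.
Merge one congruence at a time:
  Start: x ≡ 3 (mod 5).
  Combine with x ≡ 0 (mod 11); new modulus lcm = 55.
    Write x = 3 + 5·t and substitute into x ≡ 0 (mod 11): 5·t ≡ 0 − 3 = -3 (mod 11).
    Reduce coefficients mod 11: 5·t ≡ 8 (mod 11).
    The inverse of 5 mod 11 is 9 (since 5·9 = 45 = 4·11 + 1), so t ≡ 9·8 = 72 ≡ 6 (mod 11).
    Then x = 3 + 5·6 = 33, valid modulo lcm(5, 11) = 55: x ≡ 33 (mod 55).
  Combine with x ≡ 0 (mod 4); new modulus lcm = 220.
    Write x = 33 + 55·t and substitute into x ≡ 0 (mod 4): 55·t ≡ 0 − 33 = -33 (mod 4).
    Reduce coefficients mod 4: 3·t ≡ 3 (mod 4).
    The inverse of 3 mod 4 is 3 (since 3·3 = 9 = 2·4 + 1), so t ≡ 3·3 = 9 ≡ 1 (mod 4).
    Then x = 33 + 55·1 = 88, valid modulo lcm(55, 4) = 220: x ≡ 88 (mod 220).
  Combine with x ≡ 1 (mod 3); new modulus lcm = 660.
    Write x = 88 + 220·t and substitute into x ≡ 1 (mod 3): 220·t ≡ 1 − 88 = -87 (mod 3).
    Reduce coefficients mod 3: 1·t ≡ 0 (mod 3).
    So t ≡ 0 (mod 3).
    Then x = 88 + 220·0 = 88, valid modulo lcm(220, 3) = 660: x ≡ 88 (mod 660).
Verify against each original: 88 mod 5 = 3, 88 mod 11 = 0, 88 mod 4 = 0, 88 mod 3 = 1.

x ≡ 88 (mod 660).


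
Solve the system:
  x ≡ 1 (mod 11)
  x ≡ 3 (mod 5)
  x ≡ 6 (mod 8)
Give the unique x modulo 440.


Moduli 11, 5, 8 are pairwise coprime; by CRT there is a unique solution modulo M = 11 · 5 · 8 = 440.
Solve pairwise, accumulating the modulus:
  Start with x ≡ 1 (mod 11).
  Combine with x ≡ 3 (mod 5): since gcd(11, 5) = 1, we get a unique residue mod 55.
    Write x = 1 + 11·t and substitute into x ≡ 3 (mod 5): 11·t ≡ 3 − 1 = 2 (mod 5).
    Reduce coefficients mod 5: 1·t ≡ 2 (mod 5).
    So t ≡ 2 (mod 5).
    Then x = 1 + 11·2 = 23, valid modulo lcm(11, 5) = 55: x ≡ 23 (mod 55).
  Combine with x ≡ 6 (mod 8): since gcd(55, 8) = 1, we get a unique residue mod 440.
    Write x = 23 + 55·t and substitute into x ≡ 6 (mod 8): 55·t ≡ 6 − 23 = -17 (mod 8).
    Reduce coefficients mod 8: 7·t ≡ 7 (mod 8).
    The inverse of 7 mod 8 is 7 (since 7·7 = 49 = 6·8 + 1), so t ≡ 7·7 = 49 ≡ 1 (mod 8).
    Then x = 23 + 55·1 = 78, valid modulo lcm(55, 8) = 440: x ≡ 78 (mod 440).
Verify: 78 mod 11 = 1 ✓, 78 mod 5 = 3 ✓, 78 mod 8 = 6 ✓.

x ≡ 78 (mod 440).


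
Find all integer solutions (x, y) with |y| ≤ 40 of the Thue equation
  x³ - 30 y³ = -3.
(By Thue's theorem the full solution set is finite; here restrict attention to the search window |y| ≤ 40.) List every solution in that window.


The equation is x³ - 30y³ = -3. For fixed y, x³ = 30·y³ − 3, so a solution requires the RHS to be a perfect cube.
Strategy: iterate y from -40 to 40, compute RHS = 30·y³ − 3, and check whether it is a (positive or negative) perfect cube.
Check small values of y:
  y = 0: RHS = -3 is not a perfect cube.
  y = 1: RHS = 27 = (3)³ ⇒ x = 3 works.
  y = -1: RHS = -33 is not a perfect cube.
  y = 2: RHS = 237 is not a perfect cube.
  y = -2: RHS = -243 is not a perfect cube.
  y = 3: RHS = 807 is not a perfect cube.
  y = -3: RHS = -813 is not a perfect cube.
Continuing the search up to |y| = 40 finds no further solutions beyond those listed.
Collected solutions: (3, 1).

Solutions (with |y| ≤ 40): (3, 1).


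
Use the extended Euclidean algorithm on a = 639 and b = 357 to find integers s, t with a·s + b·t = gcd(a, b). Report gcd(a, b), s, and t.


Euclidean algorithm on (639, 357) — divide until remainder is 0:
  639 = 1 · 357 + 282
  357 = 1 · 282 + 75
  282 = 3 · 75 + 57
  75 = 1 · 57 + 18
  57 = 3 · 18 + 3
  18 = 6 · 3 + 0
gcd(639, 357) = 3.
Track Bezout coefficients alongside the remainders: start with r₀ = 639 = a·1 + b·0 (s = 1, t = 0) and r₁ = 357 = a·0 + b·1 (s = 0, t = 1); each new remainder r_{k+1} = r_{k-1} − q_k·r_k inherits s_{k+1} = s_{k-1} − q_k·s_k, t_{k+1} = t_{k-1} − q_k·t_k, so r_k = a·s_k + b·t_k at every step:
  q = 1: r = 282, s = 1 − 1·0 = 1, t = 0 − 1·1 = -1  (check: 639·1 + 357·(-1) = 282)
  q = 1: r = 75, s = 0 − 1·1 = -1, t = 1 − 1·(-1) = 2  (check: 639·(-1) + 357·2 = 75)
  q = 3: r = 57, s = 1 − 3·(-1) = 4, t = -1 − 3·2 = -7  (check: 639·4 + 357·(-7) = 57)
  q = 1: r = 18, s = -1 − 1·4 = -5, t = 2 − 1·(-7) = 9  (check: 639·(-5) + 357·9 = 18)
  q = 3: r = 3, s = 4 − 3·(-5) = 19, t = -7 − 3·9 = -34  (check: 639·19 + 357·(-34) = 3)
The row with r = 3 (the gcd) gives the Bezout coefficients s = 19, t = -34.
Result: 639 · (19) + 357 · (-34) = 3.

gcd(639, 357) = 3; s = 19, t = -34 (check: 639·19 + 357·(-34) = 3).


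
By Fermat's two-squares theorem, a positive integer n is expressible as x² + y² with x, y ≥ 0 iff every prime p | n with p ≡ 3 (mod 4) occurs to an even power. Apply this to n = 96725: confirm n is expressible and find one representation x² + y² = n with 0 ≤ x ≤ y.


Step 1: Factor n = 96725 = 5^2 · 53 · 73.
Step 2: Check the mod-4 condition on each prime factor: 5 ≡ 1 (mod 4), exponent 2; 53 ≡ 1 (mod 4), exponent 1; 73 ≡ 1 (mod 4), exponent 1.
All primes ≡ 3 (mod 4) appear to even exponent (or don't appear), so by the two-squares theorem n IS expressible as a sum of two squares.
Step 3: Build a representation. Group n = k² · m with k = 5 and m = 53 · 73 = 3869 (a product of primes ≡ 1 (mod 4)); a representation of m scales to one of n via (k·x)² + (k·y)² = k²(x² + y²). Each prime p ≡ 1 (mod 4) is itself a sum of two squares; find a² by testing p − a² for a perfect square:
  53: 53 − 1² = 52, 53 − 2² = 49 = 7² ⇒ 53 = 2² + 7².
  73: 73 − 1² = 72, 73 − 2² = 69, 73 − 3² = 64 = 8² ⇒ 73 = 3² + 8².
  Combine using the Brahmagupta–Fibonacci identity (a² + b²)(c² + d²) = (ac − bd)² + (ad + bc)² = (ac + bd)² + (ad − bc)²:
  53 · 73 = 3869: from (2² + 7²)(3² + 8²), take (2·3 − 7·8, 2·8 + 7·3) = (6 − 56, 16 + 21) = (-50, 37); dropping signs (only squares matter) gives (50, 37); check 50² + 37² = 2500 + 1369 = 3869 ✓.
  Scale by k = 5: (5·50, 5·37) = (250, 185).
Step 4: Order so x ≤ y and verify: 185² + 250² = 34225 + 62500 = 96725 = n. ✓

n = 96725 = 185² + 250² (one valid representation with x ≤ y).


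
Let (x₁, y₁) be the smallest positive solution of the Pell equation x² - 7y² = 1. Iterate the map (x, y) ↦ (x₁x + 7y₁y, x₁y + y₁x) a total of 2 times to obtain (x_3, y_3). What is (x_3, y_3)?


Step 1: Find the fundamental solution (x₁, y₁) of x² - 7y² = 1.
  Expand √7 as a continued fraction. a₀ = ⌊√7⌋ = 2; iterate m_{k+1} = d_k·a_k − m_k, d_{k+1} = (7 − m_{k+1}²)/d_k, a_{k+1} = ⌊(a₀ + m_{k+1})/d_{k+1}⌋ (starting m₀ = 0, d₀ = 1), with convergents p_k = a_k·p_{k-1} + p_{k-2}, q_k = a_k·q_{k-1} + q_{k-2} (p₋₁ = 1, q₋₁ = 0):
  k = 0: a₀ = 2; p₀/q₀ = 2/1; p₀² − 7·q₀² = 4 − 7 = -3.
  k = 1: m = 2, d = 3, a = ⌊(2 + 2)/3⌋ = 1; p/q = (1·2 + 1)/(1·1 + 0) = 3/1; p² − 7·q² = 9 − 7 = 2.
  k = 2: m = 1, d = 2, a = ⌊(2 + 1)/2⌋ = 1; p/q = (1·3 + 2)/(1·1 + 1) = 5/2; p² − 7·q² = 25 − 28 = -3.
  k = 3: m = 1, d = 3, a = ⌊(2 + 1)/3⌋ = 1; p/q = (1·5 + 3)/(1·2 + 1) = 8/3; p² − 7·q² = 64 − 63 = 1.
  The first convergent with p² − 7·q² = 1 gives the fundamental solution (x₁, y₁) = (8, 3).
Step 2: Apply the recurrence (x_{n+1}, y_{n+1}) = (x₁x_n + 7y₁y_n, x₁y_n + y₁x_n) repeatedly.
  From (x_1, y_1) = (8, 3): x_2 = 8·8 + 7·3·3 = 127; y_2 = 8·3 + 3·8 = 48.
  From (x_2, y_2) = (127, 48): x_3 = 8·127 + 7·3·48 = 2024; y_3 = 8·48 + 3·127 = 765.
Step 3: Verify x_3² - 7·y_3² = 4096576 - 4096575 = 1 (should be 1). ✓

(x_1, y_1) = (8, 3); (x_3, y_3) = (2024, 765).


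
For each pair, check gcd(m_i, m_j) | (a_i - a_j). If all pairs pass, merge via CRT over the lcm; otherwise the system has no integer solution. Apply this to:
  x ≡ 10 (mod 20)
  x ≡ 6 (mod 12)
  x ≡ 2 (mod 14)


Moduli 20, 12, 14 are not pairwise coprime, so CRT works modulo lcm(m_i) when all pairwise compatibility conditions hold.
Pairwise compatibility: gcd(m_i, m_j) must divide a_i - a_j for every pair.
Merge one congruence at a time:
  Start: x ≡ 10 (mod 20).
  Combine with x ≡ 6 (mod 12): gcd(20, 12) = 4; 6 - 10 = -4, which IS divisible by 4, so compatible.
    Write x = 10 + 20·t and substitute into x ≡ 6 (mod 12): 20·t ≡ 6 − 10 = -4 (mod 12).
    Divide the congruence (and modulus) by g = 4: 5·t ≡ -1 (mod 3).
    Reduce coefficients mod 3: 2·t ≡ 2 (mod 3).
    The inverse of 2 mod 3 is 2 (since 2·2 = 4 = 1·3 + 1), so t ≡ 2·2 = 4 ≡ 1 (mod 3).
    Then x = 10 + 20·1 = 30, valid modulo lcm(20, 12) = 60: x ≡ 30 (mod 60).
  Combine with x ≡ 2 (mod 14): gcd(60, 14) = 2; 2 - 30 = -28, which IS divisible by 2, so compatible.
    Write x = 30 + 60·t and substitute into x ≡ 2 (mod 14): 60·t ≡ 2 − 30 = -28 (mod 14).
    Divide the congruence (and modulus) by g = 2: 30·t ≡ -14 (mod 7).
    Reduce coefficients mod 7: 2·t ≡ 0 (mod 7).
    The inverse of 2 mod 7 is 4 (since 2·4 = 8 = 1·7 + 1), so t ≡ 4·0 = 0 ≡ 0 (mod 7).
    Then x = 30 + 60·0 = 30, valid modulo lcm(60, 14) = 420: x ≡ 30 (mod 420).
Verify: 30 mod 20 = 10, 30 mod 12 = 6, 30 mod 14 = 2.

x ≡ 30 (mod 420).


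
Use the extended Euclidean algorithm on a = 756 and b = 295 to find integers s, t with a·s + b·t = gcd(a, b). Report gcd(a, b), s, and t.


Euclidean algorithm on (756, 295) — divide until remainder is 0:
  756 = 2 · 295 + 166
  295 = 1 · 166 + 129
  166 = 1 · 129 + 37
  129 = 3 · 37 + 18
  37 = 2 · 18 + 1
  18 = 18 · 1 + 0
gcd(756, 295) = 1.
Track Bezout coefficients alongside the remainders: start with r₀ = 756 = a·1 + b·0 (s = 1, t = 0) and r₁ = 295 = a·0 + b·1 (s = 0, t = 1); each new remainder r_{k+1} = r_{k-1} − q_k·r_k inherits s_{k+1} = s_{k-1} − q_k·s_k, t_{k+1} = t_{k-1} − q_k·t_k, so r_k = a·s_k + b·t_k at every step:
  q = 2: r = 166, s = 1 − 2·0 = 1, t = 0 − 2·1 = -2  (check: 756·1 + 295·(-2) = 166)
  q = 1: r = 129, s = 0 − 1·1 = -1, t = 1 − 1·(-2) = 3  (check: 756·(-1) + 295·3 = 129)
  q = 1: r = 37, s = 1 − 1·(-1) = 2, t = -2 − 1·3 = -5  (check: 756·2 + 295·(-5) = 37)
  q = 3: r = 18, s = -1 − 3·2 = -7, t = 3 − 3·(-5) = 18  (check: 756·(-7) + 295·18 = 18)
  q = 2: r = 1, s = 2 − 2·(-7) = 16, t = -5 − 2·18 = -41  (check: 756·16 + 295·(-41) = 1)
The row with r = 1 (the gcd) gives the Bezout coefficients s = 16, t = -41.
Result: 756 · (16) + 295 · (-41) = 1.

gcd(756, 295) = 1; s = 16, t = -41 (check: 756·16 + 295·(-41) = 1).


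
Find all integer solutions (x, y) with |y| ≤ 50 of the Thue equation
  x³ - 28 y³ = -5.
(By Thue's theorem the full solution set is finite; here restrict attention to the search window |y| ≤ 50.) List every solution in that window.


The equation is x³ - 28y³ = -5. For fixed y, x³ = 28·y³ − 5, so a solution requires the RHS to be a perfect cube.
Strategy: iterate y from -50 to 50, compute RHS = 28·y³ − 5, and check whether it is a (positive or negative) perfect cube.
Check small values of y:
  y = 0: RHS = -5 is not a perfect cube.
  y = 1: RHS = 23 is not a perfect cube.
  y = -1: RHS = -33 is not a perfect cube.
  y = 2: RHS = 219 is not a perfect cube.
  y = -2: RHS = -229 is not a perfect cube.
  y = 3: RHS = 751 is not a perfect cube.
  y = -3: RHS = -761 is not a perfect cube.
Continuing the search up to |y| = 50 finds no solutions either.
No (x, y) in the scanned range satisfies the equation.

No integer solutions with |y| ≤ 50.


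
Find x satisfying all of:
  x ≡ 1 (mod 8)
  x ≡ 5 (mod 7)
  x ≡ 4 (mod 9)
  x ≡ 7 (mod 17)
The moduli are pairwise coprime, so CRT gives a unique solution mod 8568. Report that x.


Product of moduli M = 8 · 7 · 9 · 17 = 8568.
Merge one congruence at a time:
  Start: x ≡ 1 (mod 8).
  Combine with x ≡ 5 (mod 7); new modulus lcm = 56.
    Write x = 1 + 8·t and substitute into x ≡ 5 (mod 7): 8·t ≡ 5 − 1 = 4 (mod 7).
    Reduce coefficients mod 7: 1·t ≡ 4 (mod 7).
    So t ≡ 4 (mod 7).
    Then x = 1 + 8·4 = 33, valid modulo lcm(8, 7) = 56: x ≡ 33 (mod 56).
  Combine with x ≡ 4 (mod 9); new modulus lcm = 504.
    Write x = 33 + 56·t and substitute into x ≡ 4 (mod 9): 56·t ≡ 4 − 33 = -29 (mod 9).
    Reduce coefficients mod 9: 2·t ≡ 7 (mod 9).
    The inverse of 2 mod 9 is 5 (since 2·5 = 10 = 1·9 + 1), so t ≡ 5·7 = 35 ≡ 8 (mod 9).
    Then x = 33 + 56·8 = 481, valid modulo lcm(56, 9) = 504: x ≡ 481 (mod 504).
  Combine with x ≡ 7 (mod 17); new modulus lcm = 8568.
    Write x = 481 + 504·t and substitute into x ≡ 7 (mod 17): 504·t ≡ 7 − 481 = -474 (mod 17).
    Reduce coefficients mod 17: 11·t ≡ 2 (mod 17).
    The inverse of 11 mod 17 is 14 (since 11·14 = 154 = 9·17 + 1), so t ≡ 14·2 = 28 ≡ 11 (mod 17).
    Then x = 481 + 504·11 = 6025, valid modulo lcm(504, 17) = 8568: x ≡ 6025 (mod 8568).
Verify against each original: 6025 mod 8 = 1, 6025 mod 7 = 5, 6025 mod 9 = 4, 6025 mod 17 = 7.

x ≡ 6025 (mod 8568).


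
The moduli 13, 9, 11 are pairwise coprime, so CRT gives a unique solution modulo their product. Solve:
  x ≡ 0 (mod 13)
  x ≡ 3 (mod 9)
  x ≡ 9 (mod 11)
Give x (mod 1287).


Moduli 13, 9, 11 are pairwise coprime; by CRT there is a unique solution modulo M = 13 · 9 · 11 = 1287.
Solve pairwise, accumulating the modulus:
  Start with x ≡ 0 (mod 13).
  Combine with x ≡ 3 (mod 9): since gcd(13, 9) = 1, we get a unique residue mod 117.
    Write x = 0 + 13·t and substitute into x ≡ 3 (mod 9): 13·t ≡ 3 − 0 = 3 (mod 9).
    Reduce coefficients mod 9: 4·t ≡ 3 (mod 9).
    The inverse of 4 mod 9 is 7 (since 4·7 = 28 = 3·9 + 1), so t ≡ 7·3 = 21 ≡ 3 (mod 9).
    Then x = 0 + 13·3 = 39, valid modulo lcm(13, 9) = 117: x ≡ 39 (mod 117).
  Combine with x ≡ 9 (mod 11): since gcd(117, 11) = 1, we get a unique residue mod 1287.
    Write x = 39 + 117·t and substitute into x ≡ 9 (mod 11): 117·t ≡ 9 − 39 = -30 (mod 11).
    Reduce coefficients mod 11: 7·t ≡ 3 (mod 11).
    The inverse of 7 mod 11 is 8 (since 7·8 = 56 = 5·11 + 1), so t ≡ 8·3 = 24 ≡ 2 (mod 11).
    Then x = 39 + 117·2 = 273, valid modulo lcm(117, 11) = 1287: x ≡ 273 (mod 1287).
Verify: 273 mod 13 = 0 ✓, 273 mod 9 = 3 ✓, 273 mod 11 = 9 ✓.

x ≡ 273 (mod 1287).


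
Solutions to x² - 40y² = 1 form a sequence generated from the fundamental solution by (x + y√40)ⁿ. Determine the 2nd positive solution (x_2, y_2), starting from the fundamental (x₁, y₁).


Step 1: Find the fundamental solution (x₁, y₁) of x² - 40y² = 1.
  Expand √40 as a continued fraction. a₀ = ⌊√40⌋ = 6; iterate m_{k+1} = d_k·a_k − m_k, d_{k+1} = (40 − m_{k+1}²)/d_k, a_{k+1} = ⌊(a₀ + m_{k+1})/d_{k+1}⌋ (starting m₀ = 0, d₀ = 1), with convergents p_k = a_k·p_{k-1} + p_{k-2}, q_k = a_k·q_{k-1} + q_{k-2} (p₋₁ = 1, q₋₁ = 0):
  k = 0: a₀ = 6; p₀/q₀ = 6/1; p₀² − 40·q₀² = 36 − 40 = -4.
  k = 1: m = 6, d = 4, a = ⌊(6 + 6)/4⌋ = 3; p/q = (3·6 + 1)/(3·1 + 0) = 19/3; p² − 40·q² = 361 − 360 = 1.
  The first convergent with p² − 40·q² = 1 gives the fundamental solution (x₁, y₁) = (19, 3).
Step 2: Apply the recurrence (x_{n+1}, y_{n+1}) = (x₁x_n + 40y₁y_n, x₁y_n + y₁x_n) repeatedly.
  From (x_1, y_1) = (19, 3): x_2 = 19·19 + 40·3·3 = 721; y_2 = 19·3 + 3·19 = 114.
Step 3: Verify x_2² - 40·y_2² = 519841 - 519840 = 1 (should be 1). ✓

(x_1, y_1) = (19, 3); (x_2, y_2) = (721, 114).


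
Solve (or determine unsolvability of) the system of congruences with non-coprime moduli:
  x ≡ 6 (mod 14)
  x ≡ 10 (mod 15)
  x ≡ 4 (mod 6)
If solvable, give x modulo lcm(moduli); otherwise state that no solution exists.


Moduli 14, 15, 6 are not pairwise coprime, so CRT works modulo lcm(m_i) when all pairwise compatibility conditions hold.
Pairwise compatibility: gcd(m_i, m_j) must divide a_i - a_j for every pair.
Merge one congruence at a time:
  Start: x ≡ 6 (mod 14).
  Combine with x ≡ 10 (mod 15): gcd(14, 15) = 1; 10 - 6 = 4, which IS divisible by 1, so compatible.
    Write x = 6 + 14·t and substitute into x ≡ 10 (mod 15): 14·t ≡ 10 − 6 = 4 (mod 15).
    The inverse of 14 mod 15 is 14 (since 14·14 = 196 = 13·15 + 1), so t ≡ 14·4 = 56 ≡ 11 (mod 15).
    Then x = 6 + 14·11 = 160, valid modulo lcm(14, 15) = 210: x ≡ 160 (mod 210).
  Combine with x ≡ 4 (mod 6): gcd(210, 6) = 6; 4 - 160 = -156, which IS divisible by 6, so compatible.
    Write x = 160 + 210·t and substitute into x ≡ 4 (mod 6): 210·t ≡ 4 − 160 = -156 (mod 6).
    Divide the congruence (and modulus) by g = 6: 35·t ≡ -26 (mod 1).
    Modulo 1 every t works; take t = 0.
    Then x = 160 + 210·0 = 160, valid modulo lcm(210, 6) = 210: x ≡ 160 (mod 210).
Verify: 160 mod 14 = 6, 160 mod 15 = 10, 160 mod 6 = 4.

x ≡ 160 (mod 210).
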